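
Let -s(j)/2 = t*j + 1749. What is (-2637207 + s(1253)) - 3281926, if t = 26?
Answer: -5987787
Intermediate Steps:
s(j) = -3498 - 52*j (s(j) = -2*(26*j + 1749) = -2*(1749 + 26*j) = -3498 - 52*j)
(-2637207 + s(1253)) - 3281926 = (-2637207 + (-3498 - 52*1253)) - 3281926 = (-2637207 + (-3498 - 65156)) - 3281926 = (-2637207 - 68654) - 3281926 = -2705861 - 3281926 = -5987787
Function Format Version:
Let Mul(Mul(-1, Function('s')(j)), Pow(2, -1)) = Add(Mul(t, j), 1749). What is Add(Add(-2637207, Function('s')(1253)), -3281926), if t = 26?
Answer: -5987787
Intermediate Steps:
Function('s')(j) = Add(-3498, Mul(-52, j)) (Function('s')(j) = Mul(-2, Add(Mul(26, j), 1749)) = Mul(-2, Add(1749, Mul(26, j))) = Add(-3498, Mul(-52, j)))
Add(Add(-2637207, Function('s')(1253)), -3281926) = Add(Add(-2637207, Add(-3498, Mul(-52, 1253))), -3281926) = Add(Add(-2637207, Add(-3498, -65156)), -3281926) = Add(Add(-2637207, -68654), -3281926) = Add(-2705861, -3281926) = -5987787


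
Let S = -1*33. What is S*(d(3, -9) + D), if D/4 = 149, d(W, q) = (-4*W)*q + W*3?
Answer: -23529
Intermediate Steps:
d(W, q) = 3*W - 4*W*q (d(W, q) = -4*W*q + 3*W = 3*W - 4*W*q)
S = -33
D = 596 (D = 4*149 = 596)
S*(d(3, -9) + D) = -33*(3*(3 - 4*(-9)) + 596) = -33*(3*(3 + 36) + 596) = -33*(3*39 + 596) = -33*(117 + 596) = -33*713 = -23529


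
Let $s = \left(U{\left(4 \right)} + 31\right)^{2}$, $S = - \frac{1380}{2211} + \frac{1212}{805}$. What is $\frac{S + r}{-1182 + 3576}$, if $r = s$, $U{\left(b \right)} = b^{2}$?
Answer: $\frac{69004711}{74753910} \approx 0.92309$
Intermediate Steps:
$S = \frac{522944}{593285}$ ($S = \left(-1380\right) \frac{1}{2211} + 1212 \cdot \frac{1}{805} = - \frac{460}{737} + \frac{1212}{805} = \frac{522944}{593285} \approx 0.88144$)
$s = 2209$ ($s = \left(4^{2} + 31\right)^{2} = \left(16 + 31\right)^{2} = 47^{2} = 2209$)
$r = 2209$
$\frac{S + r}{-1182 + 3576} = \frac{\frac{522944}{593285} + 2209}{-1182 + 3576} = \frac{1311089509}{593285 \cdot 2394} = \frac{1311089509}{593285} \cdot \frac{1}{2394} = \frac{69004711}{74753910}$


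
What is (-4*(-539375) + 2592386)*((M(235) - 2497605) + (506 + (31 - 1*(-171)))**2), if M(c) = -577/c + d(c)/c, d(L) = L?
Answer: -2228363783735622/235 ≈ -9.4824e+12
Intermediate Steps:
M(c) = 1 - 577/c (M(c) = -577/c + c/c = -577/c + 1 = 1 - 577/c)
(-4*(-539375) + 2592386)*((M(235) - 2497605) + (506 + (31 - 1*(-171)))**2) = (-4*(-539375) + 2592386)*(((-577 + 235)/235 - 2497605) + (506 + (31 - 1*(-171)))**2) = (2157500 + 2592386)*(((1/235)*(-342) - 2497605) + (506 + (31 + 171))**2) = 4749886*((-342/235 - 2497605) + (506 + 202)**2) = 4749886*(-586937517/235 + 708**2) = 4749886*(-586937517/235 + 501264) = 4749886*(-469140477/235) = -2228363783735622/235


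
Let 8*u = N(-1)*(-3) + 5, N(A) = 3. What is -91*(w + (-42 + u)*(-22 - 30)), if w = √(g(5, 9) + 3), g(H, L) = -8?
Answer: -201110 - 91*I*√5 ≈ -2.0111e+5 - 203.48*I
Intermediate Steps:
w = I*√5 (w = √(-8 + 3) = √(-5) = I*√5 ≈ 2.2361*I)
u = -½ (u = (3*(-3) + 5)/8 = (-9 + 5)/8 = (⅛)*(-4) = -½ ≈ -0.50000)
-91*(w + (-42 + u)*(-22 - 30)) = -91*(I*√5 + (-42 - ½)*(-22 - 30)) = -91*(I*√5 - 85/2*(-52)) = -91*(I*√5 + 2210) = -91*(2210 + I*√5) = -201110 - 91*I*√5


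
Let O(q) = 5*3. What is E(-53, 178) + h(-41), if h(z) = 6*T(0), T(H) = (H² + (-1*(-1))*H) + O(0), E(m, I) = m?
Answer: 37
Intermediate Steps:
O(q) = 15
T(H) = 15 + H + H² (T(H) = (H² + (-1*(-1))*H) + 15 = (H² + 1*H) + 15 = (H² + H) + 15 = (H + H²) + 15 = 15 + H + H²)
h(z) = 90 (h(z) = 6*(15 + 0 + 0²) = 6*(15 + 0 + 0) = 6*15 = 90)
E(-53, 178) + h(-41) = -53 + 90 = 37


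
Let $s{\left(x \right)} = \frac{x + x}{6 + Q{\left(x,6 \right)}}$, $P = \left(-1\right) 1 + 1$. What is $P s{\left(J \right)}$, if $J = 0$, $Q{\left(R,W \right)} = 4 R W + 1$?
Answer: $0$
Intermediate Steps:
$Q{\left(R,W \right)} = 1 + 4 R W$ ($Q{\left(R,W \right)} = 4 R W + 1 = 1 + 4 R W$)
$P = 0$ ($P = -1 + 1 = 0$)
$s{\left(x \right)} = \frac{2 x}{7 + 24 x}$ ($s{\left(x \right)} = \frac{x + x}{6 + \left(1 + 4 x 6\right)} = \frac{2 x}{6 + \left(1 + 24 x\right)} = \frac{2 x}{7 + 24 x}$)
$P s{\left(J \right)} = 0 \cdot 2 \cdot 0 \frac{1}{7 + 24 \cdot 0} = 0 \cdot 2 \cdot 0 \frac{1}{7 + 0} = 0 \cdot 2 \cdot 0 \cdot \frac{1}{7} = 0 \cdot 0 = 0$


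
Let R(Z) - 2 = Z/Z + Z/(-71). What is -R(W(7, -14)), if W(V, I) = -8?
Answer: -221/71 ≈ -3.1127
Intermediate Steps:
R(Z) = 3 - Z/71 (R(Z) = 2 + (Z/Z + Z/(-71)) = 2 + (1 + Z*(-1/71)) = 2 + (1 - Z/71) = 3 - Z/71)
-R(W(7, -14)) = -(3 - 1/71*(-8)) = -(3 + 8/71) = -1*221/71 = -221/71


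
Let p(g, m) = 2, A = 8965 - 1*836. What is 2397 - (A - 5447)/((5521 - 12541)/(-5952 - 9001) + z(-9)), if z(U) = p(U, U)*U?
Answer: 37135508/14563 ≈ 2550.0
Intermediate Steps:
A = 8129 (A = 8965 - 836 = 8129)
z(U) = 2*U
2397 - (A - 5447)/((5521 - 12541)/(-5952 - 9001) + z(-9)) = 2397 - (8129 - 5447)/((5521 - 12541)/(-5952 - 9001) + 2*(-9)) = 2397 - 2682/(-7020/(-14953) - 18) = 2397 - 2682/(-7020*(-1/14953) - 18) = 2397 - 2682/(7020/14953 - 18) = 2397 - 2682/(-262134/14953) = 2397 - 2682*(-14953)/262134 = 2397 - 1*(-2227997/14563) = 2397 + 2227997/14563 = 37135508/14563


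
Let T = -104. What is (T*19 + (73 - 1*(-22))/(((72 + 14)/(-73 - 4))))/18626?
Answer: -177251/1601836 ≈ -0.11065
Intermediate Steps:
(T*19 + (73 - 1*(-22))/(((72 + 14)/(-73 - 4))))/18626 = (-104*19 + (73 - 1*(-22))/(((72 + 14)/(-73 - 4))))/18626 = (-1976 + (73 + 22)/((86/(-77))))*(1/18626) = (-1976 + 95/((86*(-1/77))))*(1/18626) = (-1976 + 95/(-86/77))*(1/18626) = (-1976 + 95*(-77/86))*(1/18626) = (-1976 - 7315/86)*(1/18626) = -177251/86*1/18626 = -177251/1601836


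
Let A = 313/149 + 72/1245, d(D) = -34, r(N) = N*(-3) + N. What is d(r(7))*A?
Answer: -4538014/61835 ≈ -73.389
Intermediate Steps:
r(N) = -2*N (r(N) = -3*N + N = -2*N)
A = 133471/61835 (A = 313*(1/149) + 72*(1/1245) = 313/149 + 24/415 = 133471/61835 ≈ 2.1585)
d(r(7))*A = -34*133471/61835 = -4538014/61835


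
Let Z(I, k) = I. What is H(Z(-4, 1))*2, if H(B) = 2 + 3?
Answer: 10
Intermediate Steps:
H(B) = 5
H(Z(-4, 1))*2 = 5*2 = 10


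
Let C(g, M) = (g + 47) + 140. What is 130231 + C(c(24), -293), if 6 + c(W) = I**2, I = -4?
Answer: 130428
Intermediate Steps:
c(W) = 10 (c(W) = -6 + (-4)**2 = -6 + 16 = 10)
C(g, M) = 187 + g (C(g, M) = (47 + g) + 140 = 187 + g)
130231 + C(c(24), -293) = 130231 + (187 + 10) = 130231 + 197 = 130428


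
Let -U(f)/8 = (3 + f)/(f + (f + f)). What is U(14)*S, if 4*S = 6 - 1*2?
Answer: -68/21 ≈ -3.2381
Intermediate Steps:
U(f) = -8*(3 + f)/(3*f) (U(f) = -8*(3 + f)/(f + (f + f)) = -8*(3 + f)/(f + 2*f) = -8*(3 + f)/(3*f))
S = 1 (S = (6 - 1*2)/4 = (6 - 2)/4 = (1/4)*4 = 1)
U(14)*S = (-8/3 - 8/14)*1 = (-8/3 - 8*1/14)*1 = (-8/3 - 4/7)*1 = -68/21*1 = -68/21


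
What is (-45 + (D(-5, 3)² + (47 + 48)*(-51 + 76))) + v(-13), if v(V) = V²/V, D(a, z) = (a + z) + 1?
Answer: 2318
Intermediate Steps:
D(a, z) = 1 + a + z
v(V) = V
(-45 + (D(-5, 3)² + (47 + 48)*(-51 + 76))) + v(-13) = (-45 + ((1 - 5 + 3)² + (47 + 48)*(-51 + 76))) - 13 = (-45 + ((-1)² + 95*25)) - 13 = (-45 + (1 + 2375)) - 13 = (-45 + 2376) - 13 = 2331 - 13 = 2318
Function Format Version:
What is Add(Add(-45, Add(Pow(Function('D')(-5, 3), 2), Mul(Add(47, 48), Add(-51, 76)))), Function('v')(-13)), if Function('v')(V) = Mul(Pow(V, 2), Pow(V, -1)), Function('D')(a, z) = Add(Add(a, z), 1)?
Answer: 2318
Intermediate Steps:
Function('D')(a, z) = Add(1, a, z)
Function('v')(V) = V
Add(Add(-45, Add(Pow(Function('D')(-5, 3), 2), Mul(Add(47, 48), Add(-51, 76)))), Function('v')(-13)) = Add(Add(-45, Add(Pow(Add(1, -5, 3), 2), Mul(Add(47, 48), Add(-51, 76)))), -13) = Add(Add(-45, Add(Pow(-1, 2), Mul(95, 25))), -13) = Add(Add(-45, Add(1, 2375)), -13) = Add(Add(-45, 2376), -13) = Add(2331, -13) = 2318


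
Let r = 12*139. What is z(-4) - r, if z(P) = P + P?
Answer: -1676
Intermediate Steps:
z(P) = 2*P
r = 1668
z(-4) - r = 2*(-4) - 1*1668 = -8 - 1668 = -1676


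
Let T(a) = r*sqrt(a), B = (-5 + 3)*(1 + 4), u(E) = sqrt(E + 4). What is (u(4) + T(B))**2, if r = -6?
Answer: -352 - 48*I*sqrt(5) ≈ -352.0 - 107.33*I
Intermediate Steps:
u(E) = sqrt(4 + E)
B = -10 (B = -2*5 = -10)
T(a) = -6*sqrt(a)
(u(4) + T(B))**2 = (sqrt(4 + 4) - 6*I*sqrt(10))**2 = (sqrt(8) - 6*I*sqrt(10))**2 = (2*sqrt(2) - 6*I*sqrt(10))**2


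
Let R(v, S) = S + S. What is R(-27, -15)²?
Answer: 900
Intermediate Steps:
R(v, S) = 2*S
R(-27, -15)² = (2*(-15))² = (-30)² = 900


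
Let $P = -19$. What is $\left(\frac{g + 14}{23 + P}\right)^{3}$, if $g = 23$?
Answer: $\frac{50653}{64} \approx 791.45$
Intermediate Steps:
$\left(\frac{g + 14}{23 + P}\right)^{3} = \left(\frac{23 + 14}{23 - 19}\right)^{3} = \left(\frac{37}{4}\right)^{3} = \frac{50653}{64}$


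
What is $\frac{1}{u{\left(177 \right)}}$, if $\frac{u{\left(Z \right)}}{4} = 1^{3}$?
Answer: $\frac{1}{4} \approx 0.25$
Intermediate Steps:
$u{\left(Z \right)} = 4$ ($u{\left(Z \right)} = 4 \cdot 1^{3} = 4 \cdot 1 = 4$)
$\frac{1}{u{\left(177 \right)}} = \frac{1}{4}$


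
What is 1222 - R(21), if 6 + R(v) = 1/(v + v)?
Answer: 51575/42 ≈ 1228.0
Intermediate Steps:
R(v) = -6 + 1/(2*v) (R(v) = -6 + 1/(v + v) = -6 + 1/(2*v))
1222 - R(21) = 1222 - (-6 + (½)/21) = 1222 - (-6 + (½)*(1/21)) = 1222 - (-6 + 1/42) = 1222 - 1*(-251/42) = 1222 + 251/42 = 51575/42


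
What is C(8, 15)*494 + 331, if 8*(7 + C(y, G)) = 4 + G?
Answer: -7815/4 ≈ -1953.8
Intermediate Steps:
C(y, G) = -13/2 + G/8 (C(y, G) = -7 + (4 + G)/8 = -7 + (1/2 + G/8) = -13/2 + G/8)
C(8, 15)*494 + 331 = (-13/2 + (1/8)*15)*494 + 331 = (-13/2 + 15/8)*494 + 331 = -37/8*494 + 331 = -9139/4 + 331 = -7815/4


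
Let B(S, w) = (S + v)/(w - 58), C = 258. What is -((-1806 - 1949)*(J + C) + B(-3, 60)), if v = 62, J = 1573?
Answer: 13750751/2 ≈ 6.8754e+6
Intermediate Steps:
B(S, w) = (62 + S)/(-58 + w) (B(S, w) = (S + 62)/(w - 58) = (62 + S)/(-58 + w))
-((-1806 - 1949)*(J + C) + B(-3, 60)) = -((-1806 - 1949)*(1573 + 258) + (62 - 3)/(-58 + 60)) = -(-3755*1831 + 59/2) = -(-6875405 + (1/2)*59) = -(-6875405 + 59/2) = -1*(-13750751/2) = 13750751/2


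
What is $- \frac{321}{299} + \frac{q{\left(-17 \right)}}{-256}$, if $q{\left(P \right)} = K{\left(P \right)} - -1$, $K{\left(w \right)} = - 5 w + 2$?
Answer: $- \frac{13561}{9568} \approx -1.4173$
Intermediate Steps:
$K{\left(w \right)} = 2 - 5 w$
$q{\left(P \right)} = 3 - 5 P$ ($q{\left(P \right)} = \left(2 - 5 P\right) - -1 = \left(2 - 5 P\right) + 1 = 3 - 5 P$)
$- \frac{321}{299} + \frac{q{\left(-17 \right)}}{-256} = - \frac{321}{299} + \frac{3 - -85}{-256} = \left(-321\right) \frac{1}{299} + \left(3 + 85\right) \left(- \frac{1}{256}\right) = - \frac{321}{299} + 88 \left(- \frac{1}{256}\right) = - \frac{321}{299} - \frac{11}{32} = - \frac{13561}{9568}$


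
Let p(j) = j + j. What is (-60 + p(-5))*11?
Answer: -770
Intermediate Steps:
p(j) = 2*j
(-60 + p(-5))*11 = (-60 + 2*(-5))*11 = (-60 - 10)*11 = -70*11 = -770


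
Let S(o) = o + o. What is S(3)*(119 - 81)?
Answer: 228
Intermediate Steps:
S(o) = 2*o
S(3)*(119 - 81) = (2*3)*(119 - 81) = 6*38 = 228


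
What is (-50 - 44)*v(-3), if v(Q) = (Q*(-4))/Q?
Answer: 376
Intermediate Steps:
v(Q) = -4 (v(Q) = (-4*Q)/Q = -4)
(-50 - 44)*v(-3) = (-50 - 44)*(-4) = -94*(-4) = 376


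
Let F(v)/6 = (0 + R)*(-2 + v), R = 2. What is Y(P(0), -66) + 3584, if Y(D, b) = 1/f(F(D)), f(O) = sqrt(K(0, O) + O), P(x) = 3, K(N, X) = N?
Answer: 3584 + sqrt(3)/6 ≈ 3584.3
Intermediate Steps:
F(v) = -24 + 12*v (F(v) = 6*((0 + 2)*(-2 + v)) = 6*(2*(-2 + v)) = 6*(-4 + 2*v) = -24 + 12*v)
f(O) = sqrt(O) (f(O) = sqrt(0 + O) = sqrt(O))
Y(D, b) = 1/sqrt(-24 + 12*D) (Y(D, b) = 1/(sqrt(-24 + 12*D)) = 1/sqrt(-24 + 12*D))
Y(P(0), -66) + 3584 = sqrt(3)/(6*sqrt(-2 + 3)) + 3584 = sqrt(3)/(6*sqrt(1)) + 3584 = (1/6)*sqrt(3)*1 + 3584 = sqrt(3)/6 + 3584 = 3584 + sqrt(3)/6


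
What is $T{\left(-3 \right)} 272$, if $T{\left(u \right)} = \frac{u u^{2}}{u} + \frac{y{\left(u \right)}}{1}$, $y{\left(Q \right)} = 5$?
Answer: $3808$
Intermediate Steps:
$T{\left(u \right)} = 5 + u^{2}$ ($T{\left(u \right)} = \frac{u u^{2}}{u} + \frac{5}{1} = \frac{u^{3}}{u} + 5 \cdot 1 = u^{2} + 5 = 5 + u^{2}$)
$T{\left(-3 \right)} 272 = \left(5 + \left(-3\right)^{2}\right) 272 = \left(5 + 9\right) 272 = 14 \cdot 272 = 3808$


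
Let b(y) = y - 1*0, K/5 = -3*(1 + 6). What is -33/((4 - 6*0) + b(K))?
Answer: 33/101 ≈ 0.32673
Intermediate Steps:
K = -105 (K = 5*(-3*(1 + 6)) = 5*(-3*7) = 5*(-21) = -105)
b(y) = y (b(y) = y + 0 = y)
-33/((4 - 6*0) + b(K)) = -33/((4 - 6*0) - 105) = -33/((4 + 0) - 105) = -33/(4 - 105) = -33/(-101) = -33*(-1/101) = 33/101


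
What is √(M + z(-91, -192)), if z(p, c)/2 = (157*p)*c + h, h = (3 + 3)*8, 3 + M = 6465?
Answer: √5492766 ≈ 2343.7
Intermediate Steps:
M = 6462 (M = -3 + 6465 = 6462)
h = 48 (h = 6*8 = 48)
z(p, c) = 96 + 314*c*p (z(p, c) = 2*((157*p)*c + 48) = 2*(157*c*p + 48) = 2*(48 + 157*c*p) = 96 + 314*c*p)
√(M + z(-91, -192)) = √(6462 + (96 + 314*(-192)*(-91))) = √(6462 + (96 + 5486208)) = √(6462 + 5486304) = √5492766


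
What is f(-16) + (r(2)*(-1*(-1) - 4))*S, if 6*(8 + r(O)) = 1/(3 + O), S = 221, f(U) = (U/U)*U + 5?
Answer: 52709/10 ≈ 5270.9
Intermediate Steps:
f(U) = 5 + U (f(U) = 1*U + 5 = U + 5 = 5 + U)
r(O) = -8 + 1/(6*(3 + O))
f(-16) + (r(2)*(-1*(-1) - 4))*S = (5 - 16) + (((-143 - 48*2)/(6*(3 + 2)))*(-1*(-1) - 4))*221 = -11 + (((⅙)*(-143 - 96)/5)*(1 - 4))*221 = -11 + (((⅙)*(⅕)*(-239))*(-3))*221 = -11 - 239/30*(-3)*221 = -11 + (239/10)*221 = -11 + 52819/10 = 52709/10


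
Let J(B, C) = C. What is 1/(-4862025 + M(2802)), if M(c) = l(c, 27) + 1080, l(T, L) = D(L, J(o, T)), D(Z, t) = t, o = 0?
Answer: -1/4858143 ≈ -2.0584e-7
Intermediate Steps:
l(T, L) = T
M(c) = 1080 + c (M(c) = c + 1080 = 1080 + c)
1/(-4862025 + M(2802)) = 1/(-4862025 + (1080 + 2802)) = 1/(-4862025 + 3882) = 1/(-4858143) = -1/4858143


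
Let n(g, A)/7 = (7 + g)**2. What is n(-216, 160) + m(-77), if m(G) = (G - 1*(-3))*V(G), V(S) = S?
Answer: 311465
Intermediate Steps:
n(g, A) = 7*(7 + g)**2
m(G) = G*(3 + G) (m(G) = (G - 1*(-3))*G = (G + 3)*G = (3 + G)*G = G*(3 + G))
n(-216, 160) + m(-77) = 7*(7 - 216)**2 - 77*(3 - 77) = 7*(-209)**2 - 77*(-74) = 7*43681 + 5698 = 305767 + 5698 = 311465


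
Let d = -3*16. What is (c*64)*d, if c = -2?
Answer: 6144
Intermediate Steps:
d = -48
(c*64)*d = -2*64*(-48) = -128*(-48) = 6144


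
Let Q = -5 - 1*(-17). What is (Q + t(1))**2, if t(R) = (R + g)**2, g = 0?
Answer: 169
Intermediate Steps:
t(R) = R**2 (t(R) = (R + 0)**2 = R**2)
Q = 12 (Q = -5 + 17 = 12)
(Q + t(1))**2 = (12 + 1**2)**2 = (12 + 1)**2 = 13**2 = 169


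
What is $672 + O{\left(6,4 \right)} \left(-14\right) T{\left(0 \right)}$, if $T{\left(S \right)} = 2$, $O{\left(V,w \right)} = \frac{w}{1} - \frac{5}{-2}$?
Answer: $490$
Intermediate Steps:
$O{\left(V,w \right)} = \frac{5}{2} + w$ ($O{\left(V,w \right)} = w 1 - - \frac{5}{2} = w + \frac{5}{2} = \frac{5}{2} + w$)
$672 + O{\left(6,4 \right)} \left(-14\right) T{\left(0 \right)} = 672 + \left(\frac{5}{2} + 4\right) \left(-14\right) 2 = 672 + \frac{13}{2} \left(-14\right) 2 = 672 - 182 = 490$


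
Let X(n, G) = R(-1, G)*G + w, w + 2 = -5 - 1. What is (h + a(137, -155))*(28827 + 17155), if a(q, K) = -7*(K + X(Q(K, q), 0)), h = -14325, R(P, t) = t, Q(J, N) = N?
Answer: -606226688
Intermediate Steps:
w = -8 (w = -2 + (-5 - 1) = -2 - 6 = -8)
X(n, G) = -8 + G² (X(n, G) = G*G - 8 = G² - 8 = -8 + G²)
a(q, K) = 56 - 7*K (a(q, K) = -7*(K + (-8 + 0²)) = -7*(K + (-8 + 0)) = -7*(K - 8) = -7*(-8 + K) = 56 - 7*K)
(h + a(137, -155))*(28827 + 17155) = (-14325 + (56 - 7*(-155)))*(28827 + 17155) = (-14325 + (56 + 1085))*45982 = (-14325 + 1141)*45982 = -13184*45982 = -606226688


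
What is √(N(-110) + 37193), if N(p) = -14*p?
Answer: √38733 ≈ 196.81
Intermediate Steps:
√(N(-110) + 37193) = √(-14*(-110) + 37193) = √(1540 + 37193) = √38733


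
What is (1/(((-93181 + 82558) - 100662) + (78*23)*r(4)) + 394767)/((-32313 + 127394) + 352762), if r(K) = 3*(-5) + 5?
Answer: 51013765574/57872511675 ≈ 0.88148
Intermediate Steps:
r(K) = -10 (r(K) = -15 + 5 = -10)
(1/(((-93181 + 82558) - 100662) + (78*23)*r(4)) + 394767)/((-32313 + 127394) + 352762) = (1/(((-93181 + 82558) - 100662) + (78*23)*(-10)) + 394767)/((-32313 + 127394) + 352762) = (1/((-10623 - 100662) + 1794*(-10)) + 394767)/(95081 + 352762) = (1/(-111285 - 17940) + 394767)/447843 = (1/(-129225) + 394767)*(1/447843) = (-1/129225 + 394767)*(1/447843) = (51013765574/129225)*(1/447843) = 51013765574/57872511675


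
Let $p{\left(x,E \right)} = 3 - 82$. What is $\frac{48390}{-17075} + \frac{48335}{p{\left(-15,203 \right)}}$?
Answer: $- \frac{165828587}{269785} \approx -614.67$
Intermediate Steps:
$p{\left(x,E \right)} = -79$ ($p{\left(x,E \right)} = 3 - 82 = -79$)
$\frac{48390}{-17075} + \frac{48335}{p{\left(-15,203 \right)}} = \frac{48390}{-17075} + \frac{48335}{-79} = 48390 \left(- \frac{1}{17075}\right) + 48335 \left(- \frac{1}{79}\right) = - \frac{9678}{3415} - \frac{48335}{79} = - \frac{165828587}{269785}$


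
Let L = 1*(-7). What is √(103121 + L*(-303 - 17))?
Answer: √105361 ≈ 324.59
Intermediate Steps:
L = -7
√(103121 + L*(-303 - 17)) = √(103121 - 7*(-303 - 17)) = √(103121 - 7*(-320)) = √(103121 + 2240) = √105361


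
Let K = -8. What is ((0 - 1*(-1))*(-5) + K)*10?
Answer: -130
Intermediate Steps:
((0 - 1*(-1))*(-5) + K)*10 = ((0 - 1*(-1))*(-5) - 8)*10 = ((0 + 1)*(-5) - 8)*10 = (1*(-5) - 8)*10 = (-5 - 8)*10 = -13*10 = -130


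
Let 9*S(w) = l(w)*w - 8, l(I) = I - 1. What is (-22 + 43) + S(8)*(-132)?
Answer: -683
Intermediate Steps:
l(I) = -1 + I
S(w) = -8/9 + w*(-1 + w)/9 (S(w) = ((-1 + w)*w - 8)/9 = (w*(-1 + w) - 8)/9 = (-8 + w*(-1 + w))/9 = -8/9 + w*(-1 + w)/9)
(-22 + 43) + S(8)*(-132) = (-22 + 43) + (-8/9 + (⅑)*8*(-1 + 8))*(-132) = 21 + (-8/9 + (⅑)*8*7)*(-132) = 21 + (-8/9 + 56/9)*(-132) = 21 + (16/3)*(-132) = 21 - 704 = -683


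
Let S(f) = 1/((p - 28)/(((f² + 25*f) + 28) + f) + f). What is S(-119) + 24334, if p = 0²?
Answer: 4589853161/188619 ≈ 24334.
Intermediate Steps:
p = 0
S(f) = 1/(f - 28/(28 + f² + 26*f)) (S(f) = 1/((0 - 28)/(((f² + 25*f) + 28) + f) + f) = 1/(-28/((28 + f² + 25*f) + f) + f) = 1/(-28/(28 + f² + 26*f) + f) = 1/(f - 28/(28 + f² + 26*f)))
S(-119) + 24334 = (28 + (-119)² + 26*(-119))/(-28 + (-119)³ + 26*(-119)² + 28*(-119)) + 24334 = (28 + 14161 - 3094)/(-28 - 1685159 + 26*14161 - 3332) + 24334 = 11095/(-28 - 1685159 + 368186 - 3332) + 24334 = 11095/(-1320333) + 24334 = -1/1320333*11095 + 24334 = -1585/188619 + 24334 = 4589853161/188619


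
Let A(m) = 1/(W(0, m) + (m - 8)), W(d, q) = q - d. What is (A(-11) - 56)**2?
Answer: 2825761/900 ≈ 3139.7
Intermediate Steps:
A(m) = 1/(-8 + 2*m) (A(m) = 1/((m - 1*0) + (m - 8)) = 1/((m + 0) + (-8 + m)) = 1/(m + (-8 + m)) = 1/(-8 + 2*m))
(A(-11) - 56)**2 = (1/(2*(-4 - 11)) - 56)**2 = ((1/2)/(-15) - 56)**2 = ((1/2)*(-1/15) - 56)**2 = (-1/30 - 56)**2 = (-1681/30)**2 = 2825761/900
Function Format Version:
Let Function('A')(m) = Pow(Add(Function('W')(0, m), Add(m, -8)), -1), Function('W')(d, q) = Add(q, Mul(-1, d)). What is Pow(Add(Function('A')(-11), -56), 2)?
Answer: Rational(2825761, 900) ≈ 3139.7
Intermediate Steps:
Function('A')(m) = Pow(Add(-8, Mul(2, m)), -1) (Function('A')(m) = Pow(Add(Add(m, Mul(-1, 0)), Add(m, -8)), -1) = Pow(Add(Add(m, 0), Add(-8, m)), -1) = Pow(Add(m, Add(-8, m)), -1) = Pow(Add(-8, Mul(2, m)), -1))
Pow(Add(Function('A')(-11), -56), 2) = Pow(Add(Mul(Rational(1, 2), Pow(Add(-4, -11), -1)), -56), 2) = Pow(Add(Mul(Rational(1, 2), Pow(-15, -1)), -56), 2) = Pow(Add(Mul(Rational(1, 2), Rational(-1, 15)), -56), 2) = Pow(Add(Rational(-1, 30), -56), 2) = Pow(Rational(-1681, 30), 2) = Rational(2825761, 900)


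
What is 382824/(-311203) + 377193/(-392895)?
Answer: -89264409553/40756700895 ≈ -2.1902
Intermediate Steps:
382824/(-311203) + 377193/(-392895) = 382824*(-1/311203) + 377193*(-1/392895) = -382824/311203 - 125731/130965 = -89264409553/40756700895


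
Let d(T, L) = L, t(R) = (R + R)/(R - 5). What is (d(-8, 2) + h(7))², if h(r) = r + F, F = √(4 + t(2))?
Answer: 251/3 + 12*√6 ≈ 113.06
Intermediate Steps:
t(R) = 2*R/(-5 + R) (t(R) = (2*R)/(-5 + R) = 2*R/(-5 + R))
F = 2*√6/3 (F = √(4 + 2*2/(-5 + 2)) = √(4 + 2*2/(-3)) = √(4 + 2*2*(-⅓)) = √(4 - 4/3) = √(8/3) = 2*√6/3 ≈ 1.6330)
h(r) = r + 2*√6/3
(d(-8, 2) + h(7))² = (2 + (7 + 2*√6/3))² = (9 + 2*√6/3)²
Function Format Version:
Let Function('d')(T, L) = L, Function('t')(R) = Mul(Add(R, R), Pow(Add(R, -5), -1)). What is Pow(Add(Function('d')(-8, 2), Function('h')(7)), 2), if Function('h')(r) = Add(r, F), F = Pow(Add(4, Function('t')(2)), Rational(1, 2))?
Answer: Add(Rational(251, 3), Mul(12, Pow(6, Rational(1, 2)))) ≈ 113.06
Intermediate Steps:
Function('t')(R) = Mul(2, R, Pow(Add(-5, R), -1)) (Function('t')(R) = Mul(Mul(2, R), Pow(Add(-5, R), -1)) = Mul(2, R, Pow(Add(-5, R), -1)))
F = Mul(Rational(2, 3), Pow(6, Rational(1, 2))) (F = Pow(Add(4, Mul(2, 2, Pow(Add(-5, 2), -1))), Rational(1, 2)) = Pow(Add(4, Mul(2, 2, Pow(-3, -1))), Rational(1, 2)) = Pow(Add(4, Mul(2, 2, Rational(-1, 3))), Rational(1, 2)) = Pow(Add(4, Rational(-4, 3)), Rational(1, 2)) = Pow(Rational(8, 3), Rational(1, 2)) = Mul(Rational(2, 3), Pow(6, Rational(1, 2))) ≈ 1.6330)
Function('h')(r) = Add(r, Mul(Rational(2, 3), Pow(6, Rational(1, 2))))
Pow(Add(Function('d')(-8, 2), Function('h')(7)), 2) = Pow(Add(2, Add(7, Mul(Rational(2, 3), Pow(6, Rational(1, 2))))), 2) = Pow(Add(9, Mul(Rational(2, 3), Pow(6, Rational(1, 2)))), 2)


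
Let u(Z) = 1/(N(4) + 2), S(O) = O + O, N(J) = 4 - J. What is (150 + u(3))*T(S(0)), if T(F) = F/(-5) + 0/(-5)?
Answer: 0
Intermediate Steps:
S(O) = 2*O
u(Z) = ½ (u(Z) = 1/((4 - 1*4) + 2) = 1/((4 - 4) + 2) = 1/(0 + 2) = 1/2 = ½)
T(F) = -F/5 (T(F) = F*(-⅕) + 0*(-⅕) = -F/5 + 0 = -F/5)
(150 + u(3))*T(S(0)) = (150 + ½)*(-2*0/5) = 301*(-⅕*0)/2 = (301/2)*0 = 0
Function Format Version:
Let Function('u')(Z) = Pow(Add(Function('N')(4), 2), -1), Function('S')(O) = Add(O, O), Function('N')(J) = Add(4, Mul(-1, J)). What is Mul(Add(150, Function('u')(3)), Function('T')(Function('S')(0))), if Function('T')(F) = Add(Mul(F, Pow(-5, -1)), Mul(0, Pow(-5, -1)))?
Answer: 0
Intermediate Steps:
Function('S')(O) = Mul(2, O)
Function('u')(Z) = Rational(1, 2) (Function('u')(Z) = Pow(Add(Add(4, Mul(-1, 4)), 2), -1) = Pow(Add(Add(4, -4), 2), -1) = Pow(Add(0, 2), -1) = Pow(2, -1) = Rational(1, 2))
Function('T')(F) = Mul(Rational(-1, 5), F) (Function('T')(F) = Add(Mul(F, Rational(-1, 5)), Mul(0, Rational(-1, 5))) = Add(Mul(Rational(-1, 5), F), 0) = Mul(Rational(-1, 5), F))
Mul(Add(150, Function('u')(3)), Function('T')(Function('S')(0))) = Mul(Add(150, Rational(1, 2)), Mul(Rational(-1, 5), Mul(2, 0))) = Mul(Rational(301, 2), Mul(Rational(-1, 5), 0)) = Mul(Rational(301, 2), 0) = 0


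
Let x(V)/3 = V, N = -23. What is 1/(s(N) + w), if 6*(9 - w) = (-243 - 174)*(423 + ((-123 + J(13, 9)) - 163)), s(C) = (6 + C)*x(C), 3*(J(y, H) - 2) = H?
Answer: 1/11051 ≈ 9.0490e-5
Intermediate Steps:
J(y, H) = 2 + H/3
x(V) = 3*V
s(C) = 3*C*(6 + C) (s(C) = (6 + C)*(3*C) = 3*C*(6 + C))
w = 9878 (w = 9 - (-243 - 174)*(423 + ((-123 + (2 + (1/3)*9)) - 163))/6 = 9 - (-139)*(423 + ((-123 + (2 + 3)) - 163))/2 = 9 - (-139)*(423 + ((-123 + 5) - 163))/2 = 9 - (-139)*(423 + (-118 - 163))/2 = 9 - (-139)*(423 - 281)/2 = 9 - (-139)*142/2 = 9 - 1/6*(-59214) = 9 + 9869 = 9878)
1/(s(N) + w) = 1/(3*(-23)*(6 - 23) + 9878) = 1/(3*(-23)*(-17) + 9878) = 1/(1173 + 9878) = 1/11051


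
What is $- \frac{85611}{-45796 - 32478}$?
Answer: $\frac{85611}{78274} \approx 1.0937$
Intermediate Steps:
$- \frac{85611}{-45796 - 32478} = - \frac{85611}{-78274} = \left(-85611\right) \left(- \frac{1}{78274}\right) = \frac{85611}{78274}$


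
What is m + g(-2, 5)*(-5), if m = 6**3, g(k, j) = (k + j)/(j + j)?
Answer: 429/2 ≈ 214.50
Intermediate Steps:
g(k, j) = (j + k)/(2*j) (g(k, j) = (j + k)/((2*j)) = (j + k)*(1/(2*j)) = (j + k)/(2*j))
m = 216
m + g(-2, 5)*(-5) = 216 + ((1/2)*(5 - 2)/5)*(-5) = 216 + ((1/2)*(1/5)*3)*(-5) = 216 + (3/10)*(-5) = 216 - 3/2 = 429/2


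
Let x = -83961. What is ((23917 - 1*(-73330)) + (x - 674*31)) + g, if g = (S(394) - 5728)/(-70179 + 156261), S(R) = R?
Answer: -109152865/14347 ≈ -7608.1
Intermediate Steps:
g = -889/14347 (g = (394 - 5728)/(-70179 + 156261) = -5334/86082 = -5334*1/86082 = -889/14347 ≈ -0.061964)
((23917 - 1*(-73330)) + (x - 674*31)) + g = ((23917 - 1*(-73330)) + (-83961 - 674*31)) - 889/14347 = ((23917 + 73330) + (-83961 - 1*20894)) - 889/14347 = (97247 + (-83961 - 20894)) - 889/14347 = (97247 - 104855) - 889/14347 = -7608 - 889/14347 = -109152865/14347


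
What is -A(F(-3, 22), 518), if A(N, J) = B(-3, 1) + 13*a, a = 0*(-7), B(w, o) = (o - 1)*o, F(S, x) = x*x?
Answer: 0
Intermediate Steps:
F(S, x) = x**2
B(w, o) = o*(-1 + o) (B(w, o) = (-1 + o)*o = o*(-1 + o))
a = 0
A(N, J) = 0 (A(N, J) = 1*(-1 + 1) + 13*0 = 1*0 + 0 = 0 + 0 = 0)
-A(F(-3, 22), 518) = -1*0 = 0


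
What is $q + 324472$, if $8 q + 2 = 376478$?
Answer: $\frac{743063}{2} \approx 3.7153 \cdot 10^{5}$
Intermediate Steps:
$q = \frac{94119}{2}$ ($q = - \frac{1}{4} + \frac{1}{8} \cdot 376478 = - \frac{1}{4} + \frac{188239}{4} = \frac{94119}{2} \approx 47060.0$)
$q + 324472 = \frac{94119}{2} + 324472 = \frac{743063}{2}$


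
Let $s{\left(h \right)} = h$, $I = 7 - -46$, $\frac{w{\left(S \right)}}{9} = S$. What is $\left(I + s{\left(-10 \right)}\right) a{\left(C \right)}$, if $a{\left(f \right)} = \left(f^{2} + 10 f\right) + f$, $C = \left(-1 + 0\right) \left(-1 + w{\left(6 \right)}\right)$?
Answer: $95718$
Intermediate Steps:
$w{\left(S \right)} = 9 S$
$I = 53$ ($I = 7 + 46 = 53$)
$C = -53$ ($C = \left(-1 + 0\right) \left(-1 + 9 \cdot 6\right) = - (-1 + 54) = \left(-1\right) 53 = -53$)
$a{\left(f \right)} = f^{2} + 11 f$
$\left(I + s{\left(-10 \right)}\right) a{\left(C \right)} = \left(53 - 10\right) \left(- 53 \left(11 - 53\right)\right) = 43 \left(\left(-53\right) \left(-42\right)\right) = 43 \cdot 2226 = 95718$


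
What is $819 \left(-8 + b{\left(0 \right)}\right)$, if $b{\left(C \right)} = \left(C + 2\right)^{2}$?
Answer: $-3276$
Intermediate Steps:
$b{\left(C \right)} = \left(2 + C\right)^{2}$
$819 \left(-8 + b{\left(0 \right)}\right) = 819 \left(-8 + \left(2 + 0\right)^{2}\right) = 819 \left(-8 + 2^{2}\right) = 819 \left(-8 + 4\right) = 819 \left(-4\right) = -3276$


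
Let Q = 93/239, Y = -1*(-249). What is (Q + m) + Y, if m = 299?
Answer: 131065/239 ≈ 548.39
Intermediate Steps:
Y = 249
Q = 93/239 (Q = 93*(1/239) = 93/239 ≈ 0.38912)
(Q + m) + Y = (93/239 + 299) + 249 = 71554/239 + 249 = 131065/239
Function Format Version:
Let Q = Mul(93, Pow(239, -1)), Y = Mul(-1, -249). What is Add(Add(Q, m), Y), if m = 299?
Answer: Rational(131065, 239) ≈ 548.39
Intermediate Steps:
Y = 249
Q = Rational(93, 239) (Q = Mul(93, Rational(1, 239)) = Rational(93, 239) ≈ 0.38912)
Add(Add(Q, m), Y) = Add(Add(Rational(93, 239), 299), 249) = Add(Rational(71554, 239), 249) = Rational(131065, 239)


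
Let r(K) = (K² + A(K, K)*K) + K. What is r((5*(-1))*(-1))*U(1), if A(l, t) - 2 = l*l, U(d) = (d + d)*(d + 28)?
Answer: 9570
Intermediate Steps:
U(d) = 2*d*(28 + d) (U(d) = (2*d)*(28 + d) = 2*d*(28 + d))
A(l, t) = 2 + l² (A(l, t) = 2 + l*l = 2 + l²)
r(K) = K + K² + K*(2 + K²) (r(K) = (K² + (2 + K²)*K) + K = (K² + K*(2 + K²)) + K = K + K² + K*(2 + K²))
r((5*(-1))*(-1))*U(1) = (((5*(-1))*(-1))*(3 + (5*(-1))*(-1) + ((5*(-1))*(-1))²))*(2*1*(28 + 1)) = ((-5*(-1))*(3 - 5*(-1) + (-5*(-1))²))*(2*1*29) = (5*(3 + 5 + 5²))*58 = (5*(3 + 5 + 25))*58 = (5*33)*58 = 165*58 = 9570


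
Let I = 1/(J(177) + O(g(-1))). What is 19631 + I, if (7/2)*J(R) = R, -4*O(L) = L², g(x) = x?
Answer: 27660107/1409 ≈ 19631.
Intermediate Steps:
O(L) = -L²/4
J(R) = 2*R/7
I = 28/1409 (I = 1/((2/7)*177 - ¼*(-1)²) = 1/(354/7 - ¼*1) = 1/(354/7 - ¼) = 1/(1409/28) = 28/1409 ≈ 0.019872)
19631 + I = 19631 + 28/1409 = 27660107/1409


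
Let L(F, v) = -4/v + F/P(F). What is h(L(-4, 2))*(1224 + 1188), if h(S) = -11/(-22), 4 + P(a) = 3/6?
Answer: 1206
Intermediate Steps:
P(a) = -7/2 (P(a) = -4 + 3/6 = -4 + 3*(⅙) = -4 + ½ = -7/2)
L(F, v) = -4/v - 2*F/7 (L(F, v) = -4/v + F/(-7/2) = -4/v + F*(-2/7) = -4/v - 2*F/7)
h(S) = ½ (h(S) = -11*(-1/22) = ½)
h(L(-4, 2))*(1224 + 1188) = (1224 + 1188)/2 = (½)*2412 = 1206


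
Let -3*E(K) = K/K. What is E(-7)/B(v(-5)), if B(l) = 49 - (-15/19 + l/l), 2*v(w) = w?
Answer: -19/2781 ≈ -0.0068321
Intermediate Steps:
v(w) = w/2
E(K) = -⅓ (E(K) = -K/(3*K) = -⅓*1 = -⅓)
B(l) = 927/19 (B(l) = 49 - (-15*1/19 + 1) = 49 - (-15/19 + 1) = 49 - 1*4/19 = 49 - 4/19 = 927/19)
E(-7)/B(v(-5)) = -1/(3*927/19) = -⅓*19/927 = -19/2781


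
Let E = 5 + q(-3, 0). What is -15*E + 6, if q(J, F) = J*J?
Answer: -204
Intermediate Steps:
q(J, F) = J²
E = 14 (E = 5 + (-3)² = 5 + 9 = 14)
-15*E + 6 = -15*14 + 6 = -210 + 6 = -204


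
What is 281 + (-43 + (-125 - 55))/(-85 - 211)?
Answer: 83399/296 ≈ 281.75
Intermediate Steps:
281 + (-43 + (-125 - 55))/(-85 - 211) = 281 + (-43 - 180)/(-296) = 281 - 223*(-1/296) = 281 + 223/296 = 83399/296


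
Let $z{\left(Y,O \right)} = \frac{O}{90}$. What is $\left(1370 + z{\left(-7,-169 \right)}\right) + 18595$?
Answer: $\frac{1796681}{90} \approx 19963.0$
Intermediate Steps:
$z{\left(Y,O \right)} = \frac{O}{90}$ ($z{\left(Y,O \right)} = O \frac{1}{90} = \frac{O}{90}$)
$\left(1370 + z{\left(-7,-169 \right)}\right) + 18595 = \left(1370 + \frac{1}{90} \left(-169\right)\right) + 18595 = \left(1370 - \frac{169}{90}\right) + 18595 = \frac{123131}{90} + 18595 = \frac{1796681}{90}$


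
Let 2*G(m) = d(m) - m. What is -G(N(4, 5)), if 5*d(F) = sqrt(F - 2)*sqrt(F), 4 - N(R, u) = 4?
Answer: 0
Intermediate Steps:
N(R, u) = 0 (N(R, u) = 4 - 1*4 = 4 - 4 = 0)
d(F) = sqrt(F)*sqrt(-2 + F)/5 (d(F) = (sqrt(F - 2)*sqrt(F))/5 = (sqrt(-2 + F)*sqrt(F))/5 = (sqrt(F)*sqrt(-2 + F))/5 = sqrt(F)*sqrt(-2 + F)/5)
G(m) = -m/2 + sqrt(m)*sqrt(-2 + m)/10 (G(m) = (sqrt(m)*sqrt(-2 + m)/5 - m)/2 = (-m + sqrt(m)*sqrt(-2 + m)/5)/2 = -m/2 + sqrt(m)*sqrt(-2 + m)/10)
-G(N(4, 5)) = -(-1/2*0 + sqrt(0)*sqrt(-2 + 0)/10) = -(0 + (1/10)*0*sqrt(-2)) = -(0 + (1/10)*0*(I*sqrt(2))) = -(0 + 0) = -1*0 = 0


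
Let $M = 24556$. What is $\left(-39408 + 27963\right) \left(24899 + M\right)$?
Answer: $-566012475$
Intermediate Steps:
$\left(-39408 + 27963\right) \left(24899 + M\right) = \left(-39408 + 27963\right) \left(24899 + 24556\right) = \left(-11445\right) 49455 = -566012475$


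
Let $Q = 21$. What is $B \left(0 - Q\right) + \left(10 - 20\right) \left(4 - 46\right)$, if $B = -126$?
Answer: $3066$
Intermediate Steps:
$B \left(0 - Q\right) + \left(10 - 20\right) \left(4 - 46\right) = - 126 \left(0 - 21\right) + \left(10 - 20\right) \left(4 - 46\right) = - 126 \left(0 - 21\right) - -420 = \left(-126\right) \left(-21\right) + 420 = 2646 + 420 = 3066$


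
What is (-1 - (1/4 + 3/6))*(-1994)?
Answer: 6979/2 ≈ 3489.5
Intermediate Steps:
(-1 - (1/4 + 3/6))*(-1994) = (-1 - (1*(¼) + 3*(⅙)))*(-1994) = (-1 - (¼ + ½))*(-1994) = (-1 - 1*¾)*(-1994) = (-1 - ¾)*(-1994) = -7/4*(-1994) = 6979/2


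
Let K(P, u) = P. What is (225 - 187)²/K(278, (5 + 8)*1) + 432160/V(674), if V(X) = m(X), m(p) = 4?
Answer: 15018282/139 ≈ 1.0805e+5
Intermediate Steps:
V(X) = 4
(225 - 187)²/K(278, (5 + 8)*1) + 432160/V(674) = (225 - 187)²/278 + 432160/4 = 38²*(1/278) + 432160*(¼) = 1444*(1/278) + 108040 = 722/139 + 108040 = 15018282/139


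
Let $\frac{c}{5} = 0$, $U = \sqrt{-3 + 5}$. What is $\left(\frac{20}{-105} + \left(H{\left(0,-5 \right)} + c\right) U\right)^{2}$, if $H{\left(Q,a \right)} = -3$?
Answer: $\frac{7954}{441} + \frac{8 \sqrt{2}}{7} \approx 19.653$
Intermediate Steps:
$U = \sqrt{2} \approx 1.4142$
$c = 0$ ($c = 5 \cdot 0 = 0$)
$\left(\frac{20}{-105} + \left(H{\left(0,-5 \right)} + c\right) U\right)^{2} = \left(\frac{20}{-105} + \left(-3 + 0\right) \sqrt{2}\right)^{2} = \left(20 \left(- \frac{1}{105}\right) - 3 \sqrt{2}\right)^{2} = \left(- \frac{4}{21} - 3 \sqrt{2}\right)^{2}$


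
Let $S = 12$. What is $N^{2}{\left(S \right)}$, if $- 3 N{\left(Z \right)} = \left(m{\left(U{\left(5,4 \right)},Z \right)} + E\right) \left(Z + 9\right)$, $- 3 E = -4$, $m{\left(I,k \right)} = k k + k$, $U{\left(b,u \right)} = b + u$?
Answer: $\frac{10916416}{9} \approx 1.2129 \cdot 10^{6}$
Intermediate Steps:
$m{\left(I,k \right)} = k + k^{2}$ ($m{\left(I,k \right)} = k^{2} + k = k + k^{2}$)
$E = \frac{4}{3}$ ($E = \left(- \frac{1}{3}\right) \left(-4\right) = \frac{4}{3} \approx 1.3333$)
$N{\left(Z \right)} = - \frac{\left(9 + Z\right) \left(\frac{4}{3} + Z \left(1 + Z\right)\right)}{3}$ ($N{\left(Z \right)} = - \frac{\left(Z \left(1 + Z\right) + \frac{4}{3}\right) \left(Z + 9\right)}{3} = - \frac{\left(\frac{4}{3} + Z \left(1 + Z\right)\right) \left(9 + Z\right)}{3} = - \frac{\left(9 + Z\right) \left(\frac{4}{3} + Z \left(1 + Z\right)\right)}{3}$)
$N^{2}{\left(S \right)} = \left(-4 - \frac{124}{3} - \frac{10 \cdot 12^{2}}{3} - \frac{12^{3}}{3}\right)^{2} = \left(-4 - \frac{124}{3} - 480 - 576\right)^{2} = \left(- \frac{3304}{3}\right)^{2} = \frac{10916416}{9}$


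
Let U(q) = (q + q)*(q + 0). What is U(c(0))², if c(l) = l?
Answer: 0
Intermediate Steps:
U(q) = 2*q² (U(q) = (2*q)*q = 2*q²)
U(c(0))² = (2*0²)² = (2*0)² = 0² = 0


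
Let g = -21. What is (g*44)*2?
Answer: -1848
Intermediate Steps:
(g*44)*2 = -21*44*2 = -924*2 = -1848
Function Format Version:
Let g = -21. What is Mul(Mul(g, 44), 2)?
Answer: -1848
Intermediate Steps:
Mul(Mul(g, 44), 2) = Mul(Mul(-21, 44), 2) = Mul(-924, 2) = -1848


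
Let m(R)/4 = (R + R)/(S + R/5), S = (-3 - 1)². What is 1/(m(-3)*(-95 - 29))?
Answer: 77/14880 ≈ 0.0051747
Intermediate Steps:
S = 16 (S = (-4)² = 16)
m(R) = 8*R/(16 + R/5) (m(R) = 4*((R + R)/(16 + R/5)) = 4*((2*R)/(16 + R*(⅕))) = 4*((2*R)/(16 + R/5)) = 4*(2*R/(16 + R/5)) = 8*R/(16 + R/5))
1/(m(-3)*(-95 - 29)) = 1/((40*(-3)/(80 - 3))*(-95 - 29)) = 1/((40*(-3)/77)*(-124)) = 1/((40*(-3)*(1/77))*(-124)) = 1/(-120/77*(-124)) = 1/(14880/77) = 77/14880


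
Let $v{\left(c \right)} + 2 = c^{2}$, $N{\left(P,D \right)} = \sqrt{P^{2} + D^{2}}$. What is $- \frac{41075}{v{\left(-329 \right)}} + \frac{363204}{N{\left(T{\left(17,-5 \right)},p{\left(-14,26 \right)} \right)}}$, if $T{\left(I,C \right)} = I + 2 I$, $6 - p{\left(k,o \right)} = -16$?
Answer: $- \frac{41075}{108239} + \frac{363204 \sqrt{3085}}{3085} \approx 6538.8$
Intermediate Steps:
$p{\left(k,o \right)} = 22$ ($p{\left(k,o \right)} = 6 - -16 = 6 + 16 = 22$)
$T{\left(I,C \right)} = 3 I$
$N{\left(P,D \right)} = \sqrt{D^{2} + P^{2}}$
$v{\left(c \right)} = -2 + c^{2}$
$- \frac{41075}{v{\left(-329 \right)}} + \frac{363204}{N{\left(T{\left(17,-5 \right)},p{\left(-14,26 \right)} \right)}} = - \frac{41075}{-2 + \left(-329\right)^{2}} + \frac{363204}{\sqrt{22^{2} + \left(3 \cdot 17\right)^{2}}} = - \frac{41075}{-2 + 108241} + \frac{363204}{\sqrt{484 + 51^{2}}} = - \frac{41075}{108239} + \frac{363204}{\sqrt{484 + 2601}} = \left(-41075\right) \frac{1}{108239} + \frac{363204}{\sqrt{3085}} = - \frac{41075}{108239} + 363204 \frac{\sqrt{3085}}{3085} = - \frac{41075}{108239} + \frac{363204 \sqrt{3085}}{3085}$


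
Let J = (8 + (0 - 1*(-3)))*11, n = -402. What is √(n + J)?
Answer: I*√281 ≈ 16.763*I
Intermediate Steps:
J = 121 (J = (8 + (0 + 3))*11 = (8 + 3)*11 = 11*11 = 121)
√(n + J) = √(-402 + 121) = √(-281) = I*√281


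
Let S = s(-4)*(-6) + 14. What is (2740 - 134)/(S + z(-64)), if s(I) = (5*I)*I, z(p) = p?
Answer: -1303/265 ≈ -4.9170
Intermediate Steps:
s(I) = 5*I²
S = -466 (S = (5*(-4)²)*(-6) + 14 = (5*16)*(-6) + 14 = 80*(-6) + 14 = -480 + 14 = -466)
(2740 - 134)/(S + z(-64)) = (2740 - 134)/(-466 - 64) = 2606/(-530) = 2606*(-1/530) = -1303/265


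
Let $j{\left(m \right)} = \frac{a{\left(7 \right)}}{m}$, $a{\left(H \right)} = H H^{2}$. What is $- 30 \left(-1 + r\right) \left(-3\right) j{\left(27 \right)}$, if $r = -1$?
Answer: $- \frac{6860}{3} \approx -2286.7$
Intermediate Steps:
$a{\left(H \right)} = H^{3}$
$j{\left(m \right)} = \frac{343}{m}$ ($j{\left(m \right)} = \frac{7^{3}}{m} = \frac{343}{m}$)
$- 30 \left(-1 + r\right) \left(-3\right) j{\left(27 \right)} = - 30 \left(-1 - 1\right) \left(-3\right) \frac{343}{27} = - 30 \left(\left(-2\right) \left(-3\right)\right) 343 \cdot \frac{1}{27} = \left(-30\right) 6 \cdot \frac{343}{27} = \left(-180\right) \frac{343}{27} = - \frac{6860}{3}$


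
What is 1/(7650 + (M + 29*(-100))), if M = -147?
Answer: 1/4603 ≈ 0.00021725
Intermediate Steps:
1/(7650 + (M + 29*(-100))) = 1/(7650 + (-147 + 29*(-100))) = 1/(7650 + (-147 - 2900)) = 1/(7650 - 3047) = 1/4603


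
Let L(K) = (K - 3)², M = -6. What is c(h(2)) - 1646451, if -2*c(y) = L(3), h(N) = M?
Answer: -1646451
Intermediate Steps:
h(N) = -6
L(K) = (-3 + K)²
c(y) = 0 (c(y) = -(-3 + 3)²/2 = -½*0² = -½*0 = 0)
c(h(2)) - 1646451 = 0 - 1646451 = -1646451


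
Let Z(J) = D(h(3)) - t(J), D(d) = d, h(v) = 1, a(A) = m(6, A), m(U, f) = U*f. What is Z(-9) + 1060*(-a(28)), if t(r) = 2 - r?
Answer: -178090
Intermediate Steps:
a(A) = 6*A
Z(J) = -1 + J (Z(J) = 1 - (2 - J) = 1 + (-2 + J) = -1 + J)
Z(-9) + 1060*(-a(28)) = (-1 - 9) + 1060*(-6*28) = -10 + 1060*(-1*168) = -10 + 1060*(-168) = -10 - 178080 = -178090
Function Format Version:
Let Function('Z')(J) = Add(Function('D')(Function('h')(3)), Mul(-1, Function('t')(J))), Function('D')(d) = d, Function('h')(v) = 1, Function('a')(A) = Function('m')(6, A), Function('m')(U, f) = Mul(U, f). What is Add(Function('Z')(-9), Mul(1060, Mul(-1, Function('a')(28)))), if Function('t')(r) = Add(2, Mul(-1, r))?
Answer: -178090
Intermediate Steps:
Function('a')(A) = Mul(6, A)
Function('Z')(J) = Add(-1, J) (Function('Z')(J) = Add(1, Mul(-1, Add(2, Mul(-1, J)))) = Add(1, Add(-2, J)) = Add(-1, J))
Add(Function('Z')(-9), Mul(1060, Mul(-1, Function('a')(28)))) = Add(Add(-1, -9), Mul(1060, Mul(-1, Mul(6, 28)))) = Add(-10, Mul(1060, Mul(-1, 168))) = Add(-10, Mul(1060, -168)) = Add(-10, -178080) = -178090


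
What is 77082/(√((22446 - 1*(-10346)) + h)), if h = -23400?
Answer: 38541*√587/1174 ≈ 795.38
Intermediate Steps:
77082/(√((22446 - 1*(-10346)) + h)) = 77082/(√((22446 - 1*(-10346)) - 23400)) = 77082/(√((22446 + 10346) - 23400)) = 77082/(√(32792 - 23400)) = 77082/(√9392) = 77082/((4*√587)) = 77082*(√587/2348) = 38541*√587/1174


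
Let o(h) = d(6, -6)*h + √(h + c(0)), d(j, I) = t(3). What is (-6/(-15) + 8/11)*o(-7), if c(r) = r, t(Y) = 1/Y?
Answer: -434/165 + 62*I*√7/55 ≈ -2.6303 + 2.9825*I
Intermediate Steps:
d(j, I) = ⅓ (d(j, I) = 1/3 = ⅓)
o(h) = √h + h/3 (o(h) = h/3 + √(h + 0) = h/3 + √h = √h + h/3)
(-6/(-15) + 8/11)*o(-7) = (-6/(-15) + 8/11)*(√(-7) + (⅓)*(-7)) = (-6*(-1/15) + 8*(1/11))*(I*√7 - 7/3) = (⅖ + 8/11)*(-7/3 + I*√7) = 62*(-7/3 + I*√7)/55 = -434/165 + 62*I*√7/55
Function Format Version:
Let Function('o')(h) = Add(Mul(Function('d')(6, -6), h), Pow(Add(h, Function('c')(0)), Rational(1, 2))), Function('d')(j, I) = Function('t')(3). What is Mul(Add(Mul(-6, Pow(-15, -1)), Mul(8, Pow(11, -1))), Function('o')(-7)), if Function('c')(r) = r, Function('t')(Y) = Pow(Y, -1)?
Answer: Add(Rational(-434, 165), Mul(Rational(62, 55), I, Pow(7, Rational(1, 2)))) ≈ Add(-2.6303, Mul(2.9825, I))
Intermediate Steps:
Function('d')(j, I) = Rational(1, 3) (Function('d')(j, I) = Pow(3, -1) = Rational(1, 3))
Function('o')(h) = Add(Pow(h, Rational(1, 2)), Mul(Rational(1, 3), h)) (Function('o')(h) = Add(Mul(Rational(1, 3), h), Pow(Add(h, 0), Rational(1, 2))) = Add(Mul(Rational(1, 3), h), Pow(h, Rational(1, 2))) = Add(Pow(h, Rational(1, 2)), Mul(Rational(1, 3), h)))
Mul(Add(Mul(-6, Pow(-15, -1)), Mul(8, Pow(11, -1))), Function('o')(-7)) = Mul(Add(Mul(-6, Pow(-15, -1)), Mul(8, Pow(11, -1))), Add(Pow(-7, Rational(1, 2)), Mul(Rational(1, 3), -7))) = Mul(Add(Mul(-6, Rational(-1, 15)), Mul(8, Rational(1, 11))), Add(Mul(I, Pow(7, Rational(1, 2))), Rational(-7, 3))) = Mul(Add(Rational(2, 5), Rational(8, 11)), Add(Rational(-7, 3), Mul(I, Pow(7, Rational(1, 2))))) = Mul(Rational(62, 55), Add(Rational(-7, 3), Mul(I, Pow(7, Rational(1, 2))))) = Add(Rational(-434, 165), Mul(Rational(62, 55), I, Pow(7, Rational(1, 2))))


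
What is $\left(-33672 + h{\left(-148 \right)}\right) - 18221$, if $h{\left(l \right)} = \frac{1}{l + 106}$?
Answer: $- \frac{2179507}{42} \approx -51893.0$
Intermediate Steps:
$h{\left(l \right)} = \frac{1}{106 + l}$
$\left(-33672 + h{\left(-148 \right)}\right) - 18221 = \left(-33672 + \frac{1}{106 - 148}\right) - 18221 = \left(-33672 + \frac{1}{-42}\right) - 18221 = \left(-33672 - \frac{1}{42}\right) - 18221 = - \frac{1414225}{42} - 18221 = - \frac{2179507}{42}$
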